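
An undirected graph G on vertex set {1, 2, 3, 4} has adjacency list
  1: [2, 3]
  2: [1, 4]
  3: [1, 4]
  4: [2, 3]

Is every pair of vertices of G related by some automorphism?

Yes

G is 2-regular and connected on 4 vertices, i.e. the cycle C_4. The automorphisms of the 4-cycle are exactly the symmetries of a regular 4-gon: the dihedral group D_4, |D_4| = 8. This group acts transitively on the 4 vertices.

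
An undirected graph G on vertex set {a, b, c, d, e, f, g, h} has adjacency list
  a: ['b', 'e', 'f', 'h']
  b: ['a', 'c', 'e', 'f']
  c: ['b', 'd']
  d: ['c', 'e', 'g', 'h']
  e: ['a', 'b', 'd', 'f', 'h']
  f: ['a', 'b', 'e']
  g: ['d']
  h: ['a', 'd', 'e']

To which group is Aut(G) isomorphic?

The degree sequence is [4, 4, 2, 4, 5, 3, 1, 3]. Checking the degree-preserving permutations of the vertex set shows that none except the identity preserves every edge, so Aut(G) is trivial.

the trivial group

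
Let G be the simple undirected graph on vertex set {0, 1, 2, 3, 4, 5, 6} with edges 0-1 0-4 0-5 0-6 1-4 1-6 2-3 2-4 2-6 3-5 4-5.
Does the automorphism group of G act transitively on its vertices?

Vertex 3 is the only vertex of degree 2, so every automorphism fixes it; G is not vertex-transitive.

No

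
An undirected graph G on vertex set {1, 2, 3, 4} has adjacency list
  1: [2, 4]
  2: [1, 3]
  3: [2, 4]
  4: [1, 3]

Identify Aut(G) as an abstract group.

Z_2^2 ⋊ S_2

G is 2-regular and bipartite on 2^2 = 4 vertices with girth 4; it is the hypercube graph Q_2. The symmetry group of the 2-cube is the hyperoctahedral group B_2 = Z_2 ≀ S_2, of order 2^2·2! = 8.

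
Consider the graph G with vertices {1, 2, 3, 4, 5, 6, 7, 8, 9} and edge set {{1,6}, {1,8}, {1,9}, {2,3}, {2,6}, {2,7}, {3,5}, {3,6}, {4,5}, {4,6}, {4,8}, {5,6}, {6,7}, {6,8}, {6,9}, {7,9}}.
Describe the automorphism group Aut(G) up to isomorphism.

D_8

Vertex 6 is the unique vertex of degree 8; the remaining 8 vertices each have degree 3 and induce a cycle, so G is the wheel on 9 vertices with hub 6. With the hub fixed, the remaining symmetry is that of the rim cycle C_8, giving the dihedral group D_8.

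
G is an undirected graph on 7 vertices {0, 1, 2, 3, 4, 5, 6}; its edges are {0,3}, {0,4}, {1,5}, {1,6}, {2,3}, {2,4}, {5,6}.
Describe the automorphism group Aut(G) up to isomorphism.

D_3 × D_4

G has two connected components, {0, 2, 3, 4} and {1, 5, 6}; each is 2-regular, so G = C_4 ⊔ C_3. The components are non-isomorphic (different sizes), so Aut(G) = Aut(C_3) × Aut(C_4) = D_3 × D_4 of order 6·8 = 48.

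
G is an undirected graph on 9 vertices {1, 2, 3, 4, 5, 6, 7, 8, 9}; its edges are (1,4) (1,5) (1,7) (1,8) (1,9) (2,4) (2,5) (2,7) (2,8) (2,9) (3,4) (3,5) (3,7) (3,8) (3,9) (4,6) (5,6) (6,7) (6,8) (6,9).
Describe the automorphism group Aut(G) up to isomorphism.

S_4 × S_5

The vertices split by degree into {1, 2, 3, 6} (degree 5) and {4, 5, 7, 8, 9} (degree 4); every edge runs between the two parts, so G is the complete bipartite graph K_{4,5}. Automorphisms preserve the bipartition setwise (since the parts differ in size) and act as S_4 × S_5 within it; |Aut| = 2880.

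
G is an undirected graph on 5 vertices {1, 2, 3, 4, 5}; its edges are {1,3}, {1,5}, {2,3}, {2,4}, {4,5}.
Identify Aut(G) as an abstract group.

the dihedral group of order 10

Every vertex has degree 2 and the graph is connected, so G is the 5-cycle C_5. C_5 has 5 rotations and 5 reflections, so Aut(C_5) ≅ D_5 of order 10.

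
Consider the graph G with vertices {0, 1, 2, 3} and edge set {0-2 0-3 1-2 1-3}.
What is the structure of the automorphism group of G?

Z_2^2 ⋊ S_2

G is 2-regular and bipartite on 2^2 = 4 vertices with girth 4; it is the hypercube graph Q_2. Aut(Q_2) consists of the signed permutations of the 2 coordinate axes: 2! permutations times 2^2 sign flips, so |Aut| = 2^2·2! = 8.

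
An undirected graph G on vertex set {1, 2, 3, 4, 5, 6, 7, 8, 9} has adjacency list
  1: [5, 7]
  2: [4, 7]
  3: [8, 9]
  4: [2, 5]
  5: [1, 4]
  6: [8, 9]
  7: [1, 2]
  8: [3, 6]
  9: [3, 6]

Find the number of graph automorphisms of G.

G has two connected components, {1, 2, 4, 5, 7} and {3, 6, 8, 9}; each is 2-regular, so G = C_5 ⊔ C_4. No automorphism exchanges components of different sizes, hence Aut(G) is the direct product D_4 × D_5, order 80.

80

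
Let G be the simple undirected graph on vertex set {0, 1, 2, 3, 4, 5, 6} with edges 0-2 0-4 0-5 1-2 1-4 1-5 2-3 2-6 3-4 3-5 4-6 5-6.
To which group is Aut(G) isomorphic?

The vertices split by degree into {2, 4, 5} (degree 4) and {0, 1, 3, 6} (degree 3); every edge runs between the two parts, so G is the complete bipartite graph K_{3,4}. Automorphisms preserve the bipartition setwise (since the parts differ in size) and act as S_4 × S_3 within it; |Aut| = 144.

S_4 × S_3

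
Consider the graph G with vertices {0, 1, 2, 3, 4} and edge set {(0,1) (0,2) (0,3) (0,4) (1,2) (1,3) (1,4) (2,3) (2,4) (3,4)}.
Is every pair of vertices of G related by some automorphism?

Yes

All 5 vertices are pairwise adjacent: G = K_5. Every bijection on the vertex set is an automorphism of K_5; hence Aut(K_5) ≅ S_5, order 120. This group acts transitively on the 5 vertices.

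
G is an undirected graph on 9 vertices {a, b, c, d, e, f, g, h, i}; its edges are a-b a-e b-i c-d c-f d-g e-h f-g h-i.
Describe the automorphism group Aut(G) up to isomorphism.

D_4 × D_5

G has two connected components, {a, b, e, h, i} and {c, d, f, g}; each is 2-regular, so G = C_5 ⊔ C_4. No automorphism exchanges components of different sizes, hence Aut(G) is the direct product D_4 × D_5, order 80.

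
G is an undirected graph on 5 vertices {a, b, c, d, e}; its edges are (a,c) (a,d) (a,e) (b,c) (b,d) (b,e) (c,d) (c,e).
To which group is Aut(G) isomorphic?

Vertex c is the unique vertex of degree 4; the remaining 4 vertices each have degree 3 and induce a cycle, so G is the wheel on 5 vertices with hub c. Every automorphism fixes the hub and acts on the rim 4-cycle, so Aut(G) ≅ Aut(C_4) = D_4 of order 8.

D_4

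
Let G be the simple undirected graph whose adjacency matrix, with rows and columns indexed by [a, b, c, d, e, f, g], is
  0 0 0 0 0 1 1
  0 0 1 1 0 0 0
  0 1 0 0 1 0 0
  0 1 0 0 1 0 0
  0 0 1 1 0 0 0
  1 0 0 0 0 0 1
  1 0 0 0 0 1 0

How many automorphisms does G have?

48

G has two connected components, {b, c, d, e} and {a, f, g}; each is 2-regular, so G = C_4 ⊔ C_3. The components are non-isomorphic (different sizes), so Aut(G) = Aut(C_3) × Aut(C_4) = D_3 × D_4 of order 6·8 = 48.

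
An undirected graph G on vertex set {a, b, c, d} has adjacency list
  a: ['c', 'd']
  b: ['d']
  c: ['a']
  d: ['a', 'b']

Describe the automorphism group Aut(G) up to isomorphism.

the cyclic group of order 2

The degree sequence is [2, 1, 1, 2]; the two degree-1 vertices b and c are the ends of a path, so G = P_4. The only nontrivial automorphism of a path is the end-to-end reflection, so Aut(G) ≅ Z_2.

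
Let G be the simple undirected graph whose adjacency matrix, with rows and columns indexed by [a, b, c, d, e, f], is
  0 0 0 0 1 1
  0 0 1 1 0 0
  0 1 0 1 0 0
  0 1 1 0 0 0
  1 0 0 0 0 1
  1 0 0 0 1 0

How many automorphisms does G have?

G has two connected components, {a, e, f} and {b, c, d}; each is 2-regular, so G = C_3 ⊔ C_3. With two isomorphic components, Aut(G) = Aut(C_3) ≀ S_2 = (D_3 × D_3) ⋊ Z_2: permute each cycle by D_3, then optionally swap the two cycles. Order 2·(2·3)² = 72.

72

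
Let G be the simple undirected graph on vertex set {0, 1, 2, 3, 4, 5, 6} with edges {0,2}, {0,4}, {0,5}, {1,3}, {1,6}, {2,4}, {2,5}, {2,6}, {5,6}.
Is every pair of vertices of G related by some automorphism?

Vertex 2 is the only vertex of degree 4, so every automorphism fixes it; G is not vertex-transitive.

No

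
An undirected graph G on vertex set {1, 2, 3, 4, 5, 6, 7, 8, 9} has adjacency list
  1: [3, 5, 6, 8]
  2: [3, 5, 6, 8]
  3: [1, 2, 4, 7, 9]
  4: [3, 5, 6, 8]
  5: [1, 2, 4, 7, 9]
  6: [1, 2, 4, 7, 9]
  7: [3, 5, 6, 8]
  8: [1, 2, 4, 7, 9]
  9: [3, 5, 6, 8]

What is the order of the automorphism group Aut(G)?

2880

The vertices split by degree into {3, 5, 6, 8} (degree 5) and {1, 2, 4, 7, 9} (degree 4); every edge runs between the two parts, so G is the complete bipartite graph K_{4,5}. The parts have unequal sizes, so no automorphism swaps them; each part is permuted independently, giving S_4 × S_5 of order 4!·5! = 2880.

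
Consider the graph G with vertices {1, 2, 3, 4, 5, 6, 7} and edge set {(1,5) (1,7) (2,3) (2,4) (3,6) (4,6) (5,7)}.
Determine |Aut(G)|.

G has two connected components, {2, 3, 4, 6} and {1, 5, 7}; each is 2-regular, so G = C_4 ⊔ C_3. No automorphism exchanges components of different sizes, hence Aut(G) is the direct product D_3 × D_4, order 48.

48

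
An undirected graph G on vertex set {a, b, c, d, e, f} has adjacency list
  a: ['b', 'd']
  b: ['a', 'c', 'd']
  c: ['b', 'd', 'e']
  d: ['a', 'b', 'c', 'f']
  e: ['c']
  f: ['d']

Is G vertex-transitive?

No

Vertex a is the only vertex of degree 2, so every automorphism fixes it; G is not vertex-transitive.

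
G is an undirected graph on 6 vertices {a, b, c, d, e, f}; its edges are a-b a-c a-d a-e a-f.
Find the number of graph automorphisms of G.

120

Vertex a has degree 5 and every other vertex has degree 1, so G is the star K_{1,5} with centre a. Any automorphism fixes the centre and permutes the 5 leaves freely, so Aut(G) ≅ S_5 of order 5! = 120.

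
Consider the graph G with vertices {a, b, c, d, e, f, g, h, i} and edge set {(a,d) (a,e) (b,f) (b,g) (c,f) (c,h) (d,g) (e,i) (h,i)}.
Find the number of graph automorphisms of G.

Every vertex has degree 2 and the graph is connected, so G is the 9-cycle C_9. C_9 has 9 rotations and 9 reflections, so Aut(C_9) ≅ D_9 of order 18.

18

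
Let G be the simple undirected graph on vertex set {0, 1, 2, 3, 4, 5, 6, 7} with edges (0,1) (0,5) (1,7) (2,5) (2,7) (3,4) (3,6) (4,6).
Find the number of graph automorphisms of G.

60

G has two connected components, {0, 1, 2, 5, 7} and {3, 4, 6}; each is 2-regular, so G = C_5 ⊔ C_3. The components are non-isomorphic (different sizes), so Aut(G) = Aut(C_3) × Aut(C_5) = D_3 × D_5 of order 6·10 = 60.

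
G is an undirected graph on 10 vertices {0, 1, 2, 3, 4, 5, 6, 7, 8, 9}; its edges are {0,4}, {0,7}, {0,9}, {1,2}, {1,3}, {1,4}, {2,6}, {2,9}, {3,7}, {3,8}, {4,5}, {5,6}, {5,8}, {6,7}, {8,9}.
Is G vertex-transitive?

Yes

G is 3-regular on 10 vertices with no triangles and no 4-cycles (girth 5): this is the Petersen graph. Viewing the Petersen graph as the Kneser graph K(5,2) — vertices are 2-subsets of {1,…,5}, edges join disjoint pairs — its automorphisms are exactly the permutations of the 5-element set, so Aut ≅ S_5 of order 120. This group acts transitively on the 10 vertices.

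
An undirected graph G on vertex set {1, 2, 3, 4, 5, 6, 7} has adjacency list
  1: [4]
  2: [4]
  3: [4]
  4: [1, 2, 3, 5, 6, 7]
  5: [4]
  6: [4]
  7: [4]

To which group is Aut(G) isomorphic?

Vertex 4 has degree 6 and every other vertex has degree 1, so G is the star K_{1,6} with centre 4. The 6 leaves are pairwise interchangeable while the centre is fixed, giving Aut(G) = S_6.

S_6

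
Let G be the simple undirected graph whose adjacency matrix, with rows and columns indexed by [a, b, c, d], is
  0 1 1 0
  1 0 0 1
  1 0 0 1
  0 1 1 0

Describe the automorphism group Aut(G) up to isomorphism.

G is 2-regular and bipartite on 2^2 = 4 vertices with girth 4; it is the hypercube graph Q_2. The symmetry group of the 2-cube is the hyperoctahedral group B_2 = Z_2 ≀ S_2, of order 2^2·2! = 8.

D_4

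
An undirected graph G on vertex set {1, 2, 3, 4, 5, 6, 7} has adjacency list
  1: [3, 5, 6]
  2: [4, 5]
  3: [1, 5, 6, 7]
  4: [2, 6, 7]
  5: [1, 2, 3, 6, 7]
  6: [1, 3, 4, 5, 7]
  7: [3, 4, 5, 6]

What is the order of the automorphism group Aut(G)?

1

The degree sequence is [3, 2, 4, 3, 5, 5, 4]. Checking the degree-preserving permutations of the vertex set shows that none except the identity preserves every edge, so Aut(G) is trivial.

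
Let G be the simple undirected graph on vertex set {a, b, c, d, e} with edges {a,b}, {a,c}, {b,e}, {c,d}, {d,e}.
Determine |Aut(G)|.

10

G is 2-regular and connected on 5 vertices, i.e. the cycle C_5. The automorphisms of the 5-cycle are exactly the symmetries of a regular 5-gon: the dihedral group D_5, |D_5| = 10.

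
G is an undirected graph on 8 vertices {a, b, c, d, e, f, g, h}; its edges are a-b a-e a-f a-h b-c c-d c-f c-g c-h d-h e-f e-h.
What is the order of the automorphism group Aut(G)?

The degree sequence is [4, 2, 5, 2, 3, 3, 1, 4]. Checking the degree-preserving permutations of the vertex set shows that none except the identity preserves every edge, so Aut(G) is trivial.

1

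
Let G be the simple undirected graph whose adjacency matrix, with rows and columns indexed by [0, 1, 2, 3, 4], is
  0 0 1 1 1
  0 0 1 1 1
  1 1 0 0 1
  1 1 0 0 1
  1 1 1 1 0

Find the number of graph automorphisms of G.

8

Vertex 4 is the unique vertex of degree 4; the remaining 4 vertices each have degree 3 and induce a cycle, so G is the wheel on 5 vertices with hub 4. Every automorphism fixes the hub and acts on the rim 4-cycle, so Aut(G) ≅ Aut(C_4) = D_4 of order 8.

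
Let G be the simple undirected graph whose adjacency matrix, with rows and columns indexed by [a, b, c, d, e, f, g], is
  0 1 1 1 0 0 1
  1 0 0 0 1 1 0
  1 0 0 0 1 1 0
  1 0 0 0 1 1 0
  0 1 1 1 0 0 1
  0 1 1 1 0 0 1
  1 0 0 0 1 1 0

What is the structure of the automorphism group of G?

S_3 × S_4

The vertices split by degree into {a, e, f} (degree 4) and {b, c, d, g} (degree 3); every edge runs between the two parts, so G is the complete bipartite graph K_{3,4}. Automorphisms preserve the bipartition setwise (since the parts differ in size) and act as S_3 × S_4 within it; |Aut| = 144.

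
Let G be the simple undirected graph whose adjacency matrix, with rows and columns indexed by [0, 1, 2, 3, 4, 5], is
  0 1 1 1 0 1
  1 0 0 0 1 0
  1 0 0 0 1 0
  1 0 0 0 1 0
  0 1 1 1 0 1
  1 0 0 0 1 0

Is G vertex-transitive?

No

Automorphisms preserve degree, but G has vertices of degree 2 and vertices of degree 4; no automorphism maps one to the other, so G is not vertex-transitive.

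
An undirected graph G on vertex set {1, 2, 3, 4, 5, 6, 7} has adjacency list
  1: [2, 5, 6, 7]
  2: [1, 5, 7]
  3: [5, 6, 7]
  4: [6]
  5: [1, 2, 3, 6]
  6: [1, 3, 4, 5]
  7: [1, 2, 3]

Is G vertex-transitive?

No

Vertex 4 is the only vertex of degree 1, so every automorphism fixes it; G is not vertex-transitive.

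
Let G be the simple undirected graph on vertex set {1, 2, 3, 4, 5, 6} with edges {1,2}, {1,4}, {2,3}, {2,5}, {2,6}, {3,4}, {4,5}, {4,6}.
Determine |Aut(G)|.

48

The vertices split by degree into {2, 4} (degree 4) and {1, 3, 5, 6} (degree 2); every edge runs between the two parts, so G is the complete bipartite graph K_{2,4}. The parts have unequal sizes, so no automorphism swaps them; each part is permuted independently, giving S_2 × S_4 of order 2!·4! = 48.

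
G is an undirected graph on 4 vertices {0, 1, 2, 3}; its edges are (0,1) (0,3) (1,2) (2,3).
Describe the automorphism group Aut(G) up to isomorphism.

Every vertex has degree 2 and the graph is connected, so G is the 4-cycle C_4. The automorphisms of the 4-cycle are exactly the symmetries of a regular 4-gon: the dihedral group D_4, |D_4| = 8.

the dihedral group of order 8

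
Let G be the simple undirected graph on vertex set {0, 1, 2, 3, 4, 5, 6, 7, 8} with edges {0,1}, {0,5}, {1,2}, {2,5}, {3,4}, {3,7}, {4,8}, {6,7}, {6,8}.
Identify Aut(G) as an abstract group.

D_4 × D_5

G has two connected components, {3, 4, 6, 7, 8} and {0, 1, 2, 5}; each is 2-regular, so G = C_5 ⊔ C_4. The components are non-isomorphic (different sizes), so Aut(G) = Aut(C_4) × Aut(C_5) = D_4 × D_5 of order 8·10 = 80.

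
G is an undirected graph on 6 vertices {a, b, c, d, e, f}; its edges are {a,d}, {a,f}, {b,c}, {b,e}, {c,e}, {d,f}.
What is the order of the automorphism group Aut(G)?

72

G has two connected components, {b, c, e} and {a, d, f}; each is 2-regular, so G = C_3 ⊔ C_3. With two isomorphic components, Aut(G) = Aut(C_3) ≀ S_2 = (D_3 × D_3) ⋊ Z_2: permute each cycle by D_3, then optionally swap the two cycles. Order 2·(2·3)² = 72.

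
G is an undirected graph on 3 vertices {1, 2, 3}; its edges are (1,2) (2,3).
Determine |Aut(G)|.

2

The degree sequence is [1, 2, 1]; the two degree-1 vertices 1 and 3 are the ends of a path, so G = P_3. A path has exactly one nontrivial symmetry — reversal — giving Aut(G) of order 2.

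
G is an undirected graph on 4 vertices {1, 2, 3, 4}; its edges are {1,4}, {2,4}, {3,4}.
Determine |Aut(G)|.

6

Vertex 4 has degree 3 and every other vertex has degree 1, so G is the star K_{1,3} with centre 4. Any automorphism fixes the centre and permutes the 3 leaves freely, so Aut(G) ≅ S_3 of order 3! = 6.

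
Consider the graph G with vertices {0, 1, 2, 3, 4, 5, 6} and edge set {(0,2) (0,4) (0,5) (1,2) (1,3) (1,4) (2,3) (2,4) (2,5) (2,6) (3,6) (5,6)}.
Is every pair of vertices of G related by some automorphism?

No

Vertex 2 is the only vertex of degree 6, so every automorphism fixes it; G is not vertex-transitive.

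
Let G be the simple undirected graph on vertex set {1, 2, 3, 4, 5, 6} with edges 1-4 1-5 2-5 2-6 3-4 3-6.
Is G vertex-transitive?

Yes

Every vertex has degree 2 and the graph is connected, so G is the 6-cycle C_6. C_6 has 6 rotations and 6 reflections, so Aut(C_6) ≅ D_6 of order 12. Under this action every vertex can be carried to every other, so G is vertex-transitive.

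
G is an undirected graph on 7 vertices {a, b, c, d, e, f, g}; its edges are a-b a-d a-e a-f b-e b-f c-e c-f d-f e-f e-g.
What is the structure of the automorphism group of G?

{e}

Degrees alone do not determine every vertex (e.g. c and d both have degree 2), but their neighbour-degree multisets differ: N(c) has degrees [5, 5] while N(d) has degrees [4, 5]. Repeating this refinement separates all vertices, so the only automorphism is the identity.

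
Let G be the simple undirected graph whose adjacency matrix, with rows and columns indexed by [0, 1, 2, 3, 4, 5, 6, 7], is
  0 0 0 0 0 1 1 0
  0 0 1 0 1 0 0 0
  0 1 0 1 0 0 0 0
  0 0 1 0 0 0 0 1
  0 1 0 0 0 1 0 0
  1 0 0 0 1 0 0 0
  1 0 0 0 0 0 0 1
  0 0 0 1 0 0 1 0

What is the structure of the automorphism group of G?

D_8

Every vertex has degree 2 and the graph is connected, so G is the 8-cycle C_8. The automorphisms of the 8-cycle are exactly the symmetries of a regular 8-gon: the dihedral group D_8, |D_8| = 16.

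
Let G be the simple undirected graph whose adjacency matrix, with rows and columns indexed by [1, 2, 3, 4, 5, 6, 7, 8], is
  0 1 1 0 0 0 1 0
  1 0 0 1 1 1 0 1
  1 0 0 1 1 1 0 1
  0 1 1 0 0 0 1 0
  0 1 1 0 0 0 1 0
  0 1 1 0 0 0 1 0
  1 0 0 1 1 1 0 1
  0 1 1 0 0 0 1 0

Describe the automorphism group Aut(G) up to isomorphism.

The vertices split by degree into {2, 3, 7} (degree 5) and {1, 4, 5, 6, 8} (degree 3); every edge runs between the two parts, so G is the complete bipartite graph K_{3,5}. Automorphisms preserve the bipartition setwise (since the parts differ in size) and act as S_3 × S_5 within it; |Aut| = 720.

S_3 × S_5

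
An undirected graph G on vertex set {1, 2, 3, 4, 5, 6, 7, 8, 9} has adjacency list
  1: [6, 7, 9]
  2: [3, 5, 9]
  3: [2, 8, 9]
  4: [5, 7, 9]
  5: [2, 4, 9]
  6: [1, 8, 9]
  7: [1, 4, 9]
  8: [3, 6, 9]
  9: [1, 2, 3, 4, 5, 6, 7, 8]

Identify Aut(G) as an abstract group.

D_8

Vertex 9 is the unique vertex of degree 8; the remaining 8 vertices each have degree 3 and induce a cycle, so G is the wheel on 9 vertices with hub 9. With the hub fixed, the remaining symmetry is that of the rim cycle C_8, giving the dihedral group D_8.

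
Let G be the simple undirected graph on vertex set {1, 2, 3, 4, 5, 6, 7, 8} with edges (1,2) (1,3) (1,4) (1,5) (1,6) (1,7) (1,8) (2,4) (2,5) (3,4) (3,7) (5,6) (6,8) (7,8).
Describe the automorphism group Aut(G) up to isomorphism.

the dihedral group of order 14

Vertex 1 is the unique vertex of degree 7; the remaining 7 vertices each have degree 3 and induce a cycle, so G is the wheel on 8 vertices with hub 1. Every automorphism fixes the hub and acts on the rim 7-cycle, so Aut(G) ≅ Aut(C_7) = D_7 of order 14.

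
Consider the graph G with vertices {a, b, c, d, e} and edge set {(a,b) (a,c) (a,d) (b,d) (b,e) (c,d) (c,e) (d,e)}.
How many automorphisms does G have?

Vertex d is the unique vertex of degree 4; the remaining 4 vertices each have degree 3 and induce a cycle, so G is the wheel on 5 vertices with hub d. Every automorphism fixes the hub and acts on the rim 4-cycle, so Aut(G) ≅ Aut(C_4) = D_4 of order 8.

8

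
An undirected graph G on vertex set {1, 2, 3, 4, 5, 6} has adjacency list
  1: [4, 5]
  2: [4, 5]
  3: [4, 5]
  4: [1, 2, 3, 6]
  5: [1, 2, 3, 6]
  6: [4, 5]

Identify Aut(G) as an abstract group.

The vertices split by degree into {4, 5} (degree 4) and {1, 2, 3, 6} (degree 2); every edge runs between the two parts, so G is the complete bipartite graph K_{2,4}. The parts have unequal sizes, so no automorphism swaps them; each part is permuted independently, giving S_4 × S_2 of order 4!·2! = 48.

S_4 × S_2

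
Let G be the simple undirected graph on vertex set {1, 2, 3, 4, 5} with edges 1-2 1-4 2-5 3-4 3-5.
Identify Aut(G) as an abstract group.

D_5

G is 2-regular and connected on 5 vertices, i.e. the cycle C_5. C_5 has 5 rotations and 5 reflections, so Aut(C_5) ≅ D_5 of order 10.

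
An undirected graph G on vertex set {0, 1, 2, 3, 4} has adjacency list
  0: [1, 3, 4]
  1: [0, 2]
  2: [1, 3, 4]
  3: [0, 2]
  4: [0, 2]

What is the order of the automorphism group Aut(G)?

The vertices split by degree into {0, 2} (degree 3) and {1, 3, 4} (degree 2); every edge runs between the two parts, so G is the complete bipartite graph K_{2,3}. The parts have unequal sizes, so no automorphism swaps them; each part is permuted independently, giving S_3 × S_2 of order 3!·2! = 12.

12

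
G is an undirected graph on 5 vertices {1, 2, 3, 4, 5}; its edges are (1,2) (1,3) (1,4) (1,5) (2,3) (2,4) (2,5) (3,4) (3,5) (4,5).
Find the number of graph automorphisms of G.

All 5 vertices are pairwise adjacent: G = K_5. Every bijection on the vertex set is an automorphism of K_5; hence Aut(K_5) ≅ S_5, order 120.

120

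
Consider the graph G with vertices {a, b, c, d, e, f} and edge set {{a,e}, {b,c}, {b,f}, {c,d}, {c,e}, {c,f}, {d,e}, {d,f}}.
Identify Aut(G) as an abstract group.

Degrees alone do not determine every vertex (e.g. d and e both have degree 3), but their neighbour-degree multisets differ: N(d) has degrees [3, 3, 4] while N(e) has degrees [1, 3, 4]. Repeating this refinement separates all vertices, so the only automorphism is the identity.

{e}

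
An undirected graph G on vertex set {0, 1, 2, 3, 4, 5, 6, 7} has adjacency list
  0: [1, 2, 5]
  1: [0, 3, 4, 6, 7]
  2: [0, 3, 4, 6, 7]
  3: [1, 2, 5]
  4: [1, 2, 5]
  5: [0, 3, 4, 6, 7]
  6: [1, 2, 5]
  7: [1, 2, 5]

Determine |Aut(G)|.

The vertices split by degree into {1, 2, 5} (degree 5) and {0, 3, 4, 6, 7} (degree 3); every edge runs between the two parts, so G is the complete bipartite graph K_{3,5}. The parts have unequal sizes, so no automorphism swaps them; each part is permuted independently, giving S_5 × S_3 of order 5!·3! = 720.

720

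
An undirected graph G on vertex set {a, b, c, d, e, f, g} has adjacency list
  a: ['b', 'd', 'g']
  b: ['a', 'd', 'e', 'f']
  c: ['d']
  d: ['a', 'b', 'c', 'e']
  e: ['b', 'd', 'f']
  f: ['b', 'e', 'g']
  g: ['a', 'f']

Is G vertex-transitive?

No

Vertex c is the only vertex of degree 1, so every automorphism fixes it; G is not vertex-transitive.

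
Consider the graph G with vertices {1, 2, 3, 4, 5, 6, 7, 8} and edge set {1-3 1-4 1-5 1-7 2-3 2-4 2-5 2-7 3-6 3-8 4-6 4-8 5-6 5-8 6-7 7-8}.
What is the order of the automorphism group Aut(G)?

1152

G is 4-regular and bipartite with parts {1, 2, 6, 8} and {3, 4, 5, 7} (each part is independent and every cross-pair is an edge), so G = K_{4,4}. Each part can be permuted independently (S_4 × S_4) and the two equal-size parts can also be swapped, giving (S_4 × S_4) ⋊ Z_2 of order 2·(4!)² = 1152.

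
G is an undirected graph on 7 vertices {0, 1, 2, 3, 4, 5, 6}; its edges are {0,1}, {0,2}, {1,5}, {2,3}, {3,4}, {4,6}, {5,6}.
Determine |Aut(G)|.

14

G is 2-regular and connected on 7 vertices, i.e. the cycle C_7. C_7 has 7 rotations and 7 reflections, so Aut(C_7) ≅ D_7 of order 14.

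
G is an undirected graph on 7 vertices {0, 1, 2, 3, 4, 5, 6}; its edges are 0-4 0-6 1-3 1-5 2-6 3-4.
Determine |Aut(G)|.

The degree sequence is [2, 2, 1, 2, 2, 1, 2]; the two degree-1 vertices 2 and 5 are the ends of a path, so G = P_7. A path has exactly one nontrivial symmetry — reversal — giving Aut(G) of order 2.

2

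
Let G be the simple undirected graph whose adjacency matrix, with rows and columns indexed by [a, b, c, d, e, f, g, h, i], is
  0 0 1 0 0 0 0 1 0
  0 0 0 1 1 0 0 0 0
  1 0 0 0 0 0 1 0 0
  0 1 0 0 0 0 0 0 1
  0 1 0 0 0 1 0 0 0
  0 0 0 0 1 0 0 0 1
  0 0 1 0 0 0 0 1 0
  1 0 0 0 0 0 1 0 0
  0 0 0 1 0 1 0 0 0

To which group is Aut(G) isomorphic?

D_5 × D_4

G has two connected components, {b, d, e, f, i} and {a, c, g, h}; each is 2-regular, so G = C_5 ⊔ C_4. The components are non-isomorphic (different sizes), so Aut(G) = Aut(C_5) × Aut(C_4) = D_5 × D_4 of order 10·8 = 80.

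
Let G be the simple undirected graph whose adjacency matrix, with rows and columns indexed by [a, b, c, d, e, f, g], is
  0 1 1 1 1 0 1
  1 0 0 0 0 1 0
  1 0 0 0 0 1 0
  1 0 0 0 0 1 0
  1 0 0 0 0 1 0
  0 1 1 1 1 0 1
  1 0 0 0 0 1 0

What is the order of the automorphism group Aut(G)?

The vertices split by degree into {a, f} (degree 5) and {b, c, d, e, g} (degree 2); every edge runs between the two parts, so G is the complete bipartite graph K_{2,5}. Automorphisms preserve the bipartition setwise (since the parts differ in size) and act as S_5 × S_2 within it; |Aut| = 240.

240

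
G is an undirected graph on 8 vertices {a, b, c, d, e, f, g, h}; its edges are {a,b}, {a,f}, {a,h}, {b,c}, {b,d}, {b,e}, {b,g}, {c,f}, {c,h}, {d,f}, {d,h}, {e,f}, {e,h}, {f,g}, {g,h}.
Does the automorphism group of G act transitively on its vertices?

No

Automorphisms preserve degree, but G has vertices of degree 3 and vertices of degree 5; no automorphism maps one to the other, so G is not vertex-transitive.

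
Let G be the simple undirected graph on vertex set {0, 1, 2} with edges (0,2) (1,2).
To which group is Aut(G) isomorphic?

Z_2

The degree sequence is [1, 1, 2]; the two degree-1 vertices 0 and 1 are the ends of a path, so G = P_3. The only nontrivial automorphism of a path is the end-to-end reflection, so Aut(G) ≅ Z_2.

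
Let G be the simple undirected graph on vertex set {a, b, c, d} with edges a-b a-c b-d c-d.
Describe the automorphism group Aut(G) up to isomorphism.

G is 2-regular and bipartite with parts {b, c} and {a, d} (each part is independent and every cross-pair is an edge), so G = K_{2,2}. Each part can be permuted independently (S_2 × S_2) and the two equal-size parts can also be swapped, giving (S_2 × S_2) ⋊ Z_2 of order 2·(2!)² = 8.

(S_2 × S_2) ⋊ Z_2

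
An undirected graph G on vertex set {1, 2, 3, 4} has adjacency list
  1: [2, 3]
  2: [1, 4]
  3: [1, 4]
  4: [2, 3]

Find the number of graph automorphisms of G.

8

G is 2-regular and bipartite on 2^2 = 4 vertices with girth 4; it is the hypercube graph Q_2. The symmetry group of the 2-cube is the hyperoctahedral group B_2 = Z_2 ≀ S_2, of order 2^2·2! = 8.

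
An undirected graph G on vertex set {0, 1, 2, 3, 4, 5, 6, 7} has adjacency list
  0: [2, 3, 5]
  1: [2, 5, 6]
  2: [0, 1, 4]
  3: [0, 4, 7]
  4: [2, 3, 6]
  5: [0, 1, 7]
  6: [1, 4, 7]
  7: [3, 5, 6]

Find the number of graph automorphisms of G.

48

G is 3-regular and bipartite on 2^3 = 8 vertices with girth 4; it is the hypercube graph Q_3. Aut(Q_3) consists of the signed permutations of the 3 coordinate axes: 3! permutations times 2^3 sign flips, so |Aut| = 2^3·3! = 48.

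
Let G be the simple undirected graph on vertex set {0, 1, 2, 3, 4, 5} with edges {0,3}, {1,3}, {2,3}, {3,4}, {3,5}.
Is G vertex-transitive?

No

Vertex 3 is the only vertex of degree 5, so every automorphism fixes it; G is not vertex-transitive.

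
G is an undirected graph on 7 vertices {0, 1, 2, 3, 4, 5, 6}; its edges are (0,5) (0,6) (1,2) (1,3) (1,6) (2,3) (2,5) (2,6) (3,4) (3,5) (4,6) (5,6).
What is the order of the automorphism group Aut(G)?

The degree sequence is [2, 3, 4, 4, 2, 4, 5]. Checking the degree-preserving permutations of the vertex set shows that none except the identity preserves every edge, so Aut(G) is trivial.

1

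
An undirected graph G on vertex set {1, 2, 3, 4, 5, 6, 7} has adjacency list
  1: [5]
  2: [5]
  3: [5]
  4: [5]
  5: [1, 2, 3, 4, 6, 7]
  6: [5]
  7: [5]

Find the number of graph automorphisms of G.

720

Vertex 5 has degree 6 and every other vertex has degree 1, so G is the star K_{1,6} with centre 5. The 6 leaves are pairwise interchangeable while the centre is fixed, giving Aut(G) = S_6.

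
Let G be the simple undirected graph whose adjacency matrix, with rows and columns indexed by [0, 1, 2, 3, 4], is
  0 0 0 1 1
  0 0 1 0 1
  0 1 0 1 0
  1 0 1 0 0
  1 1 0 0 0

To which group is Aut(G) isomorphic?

G is 2-regular and connected on 5 vertices, i.e. the cycle C_5. C_5 has 5 rotations and 5 reflections, so Aut(C_5) ≅ D_5 of order 10.

D_5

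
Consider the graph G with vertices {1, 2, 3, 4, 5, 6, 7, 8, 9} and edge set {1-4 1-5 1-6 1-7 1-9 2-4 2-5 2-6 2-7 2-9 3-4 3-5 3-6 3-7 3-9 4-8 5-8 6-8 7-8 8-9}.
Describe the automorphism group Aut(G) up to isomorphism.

S_5 × S_4

The vertices split by degree into {1, 2, 3, 8} (degree 5) and {4, 5, 6, 7, 9} (degree 4); every edge runs between the two parts, so G is the complete bipartite graph K_{4,5}. Automorphisms preserve the bipartition setwise (since the parts differ in size) and act as S_5 × S_4 within it; |Aut| = 2880.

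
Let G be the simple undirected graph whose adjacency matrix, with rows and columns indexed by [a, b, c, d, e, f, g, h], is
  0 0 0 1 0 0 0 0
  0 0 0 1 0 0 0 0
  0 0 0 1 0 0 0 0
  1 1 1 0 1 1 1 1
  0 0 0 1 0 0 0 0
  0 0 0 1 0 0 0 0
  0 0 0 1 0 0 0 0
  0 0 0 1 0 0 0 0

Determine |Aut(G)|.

5040

Vertex d has degree 7 and every other vertex has degree 1, so G is the star K_{1,7} with centre d. Any automorphism fixes the centre and permutes the 7 leaves freely, so Aut(G) ≅ S_7 of order 7! = 5040.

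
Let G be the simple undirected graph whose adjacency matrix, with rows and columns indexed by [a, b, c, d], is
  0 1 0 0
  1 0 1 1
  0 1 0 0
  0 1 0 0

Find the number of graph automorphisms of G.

Vertex b has degree 3 and every other vertex has degree 1, so G is the star K_{1,3} with centre b. The 3 leaves are pairwise interchangeable while the centre is fixed, giving Aut(G) = S_3.

6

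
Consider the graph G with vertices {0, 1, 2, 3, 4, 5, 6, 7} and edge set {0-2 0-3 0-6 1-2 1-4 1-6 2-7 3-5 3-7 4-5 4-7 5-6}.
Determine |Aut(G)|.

G is 3-regular and bipartite on 2^3 = 8 vertices with girth 4; it is the hypercube graph Q_3. The symmetry group of the 3-cube is the hyperoctahedral group B_3 = Z_2 ≀ S_3, of order 2^3·3! = 48.

48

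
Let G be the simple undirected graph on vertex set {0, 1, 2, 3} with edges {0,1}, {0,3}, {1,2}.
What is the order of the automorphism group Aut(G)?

The degree sequence is [2, 2, 1, 1]; the two degree-1 vertices 2 and 3 are the ends of a path, so G = P_4. The only nontrivial automorphism of a path is the end-to-end reflection, so Aut(G) ≅ Z_2.

2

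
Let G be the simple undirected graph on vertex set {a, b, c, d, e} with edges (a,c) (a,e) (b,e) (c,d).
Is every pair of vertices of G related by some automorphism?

Automorphisms preserve degree, but G has vertices of degree 1 and vertices of degree 2; no automorphism maps one to the other, so G is not vertex-transitive.

No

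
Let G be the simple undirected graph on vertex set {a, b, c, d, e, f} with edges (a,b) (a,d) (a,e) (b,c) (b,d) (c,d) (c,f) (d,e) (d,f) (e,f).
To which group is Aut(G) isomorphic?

the dihedral group of order 10

Vertex d is the unique vertex of degree 5; the remaining 5 vertices each have degree 3 and induce a cycle, so G is the wheel on 6 vertices with hub d. With the hub fixed, the remaining symmetry is that of the rim cycle C_5, giving the dihedral group D_5.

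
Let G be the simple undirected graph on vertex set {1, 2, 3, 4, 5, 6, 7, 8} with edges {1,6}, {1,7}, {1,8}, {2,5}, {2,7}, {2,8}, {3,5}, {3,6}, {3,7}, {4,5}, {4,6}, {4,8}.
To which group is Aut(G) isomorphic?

G is 3-regular and bipartite on 2^3 = 8 vertices with girth 4; it is the hypercube graph Q_3. Aut(Q_3) consists of the signed permutations of the 3 coordinate axes: 3! permutations times 2^3 sign flips, so |Aut| = 2^3·3! = 48.

the hyperoctahedral group B_3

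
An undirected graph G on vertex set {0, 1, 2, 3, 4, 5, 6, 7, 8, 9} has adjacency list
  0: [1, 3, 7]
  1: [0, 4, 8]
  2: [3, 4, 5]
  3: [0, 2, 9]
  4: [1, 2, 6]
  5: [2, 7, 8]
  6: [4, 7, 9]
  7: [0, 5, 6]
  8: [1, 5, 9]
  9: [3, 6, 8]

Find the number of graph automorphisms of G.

120

G is 3-regular on 10 vertices with no triangles and no 4-cycles (girth 5): this is the Petersen graph. Viewing the Petersen graph as the Kneser graph K(5,2) — vertices are 2-subsets of {1,…,5}, edges join disjoint pairs — its automorphisms are exactly the permutations of the 5-element set, so Aut ≅ S_5 of order 120.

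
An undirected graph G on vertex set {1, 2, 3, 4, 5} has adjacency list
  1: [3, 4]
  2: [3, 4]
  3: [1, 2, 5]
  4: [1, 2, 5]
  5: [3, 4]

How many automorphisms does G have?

12

The vertices split by degree into {3, 4} (degree 3) and {1, 2, 5} (degree 2); every edge runs between the two parts, so G is the complete bipartite graph K_{2,3}. The parts have unequal sizes, so no automorphism swaps them; each part is permuted independently, giving S_3 × S_2 of order 3!·2! = 12.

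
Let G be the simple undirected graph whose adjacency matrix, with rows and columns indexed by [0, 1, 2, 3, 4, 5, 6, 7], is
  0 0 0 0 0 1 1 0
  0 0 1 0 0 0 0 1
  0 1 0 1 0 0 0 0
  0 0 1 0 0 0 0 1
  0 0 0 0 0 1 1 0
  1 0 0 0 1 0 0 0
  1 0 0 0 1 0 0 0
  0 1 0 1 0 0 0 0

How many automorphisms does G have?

128

G has two connected components, {0, 4, 5, 6} and {1, 2, 3, 7}; each is 2-regular, so G = C_4 ⊔ C_4. With two isomorphic components, Aut(G) = Aut(C_4) ≀ S_2 = (D_4 × D_4) ⋊ Z_2: permute each cycle by D_4, then optionally swap the two cycles. Order 2·(2·4)² = 128.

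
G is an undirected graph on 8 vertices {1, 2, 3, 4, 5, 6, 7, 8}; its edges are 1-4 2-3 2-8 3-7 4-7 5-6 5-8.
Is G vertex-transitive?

No

Automorphisms preserve degree, but G has vertices of degree 1 and vertices of degree 2; no automorphism maps one to the other, so G is not vertex-transitive.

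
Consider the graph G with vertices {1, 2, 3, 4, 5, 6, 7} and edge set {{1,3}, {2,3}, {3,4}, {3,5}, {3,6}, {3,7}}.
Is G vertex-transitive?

No

Vertex 3 is the only vertex of degree 6, so every automorphism fixes it; G is not vertex-transitive.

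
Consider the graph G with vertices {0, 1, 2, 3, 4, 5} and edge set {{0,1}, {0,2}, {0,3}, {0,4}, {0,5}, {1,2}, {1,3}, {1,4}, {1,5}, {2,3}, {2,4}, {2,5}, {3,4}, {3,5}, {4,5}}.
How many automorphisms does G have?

720

Every vertex has degree 5, so G is the complete graph K_6. Every bijection on the vertex set is an automorphism of K_6; hence Aut(K_6) ≅ S_6, order 720.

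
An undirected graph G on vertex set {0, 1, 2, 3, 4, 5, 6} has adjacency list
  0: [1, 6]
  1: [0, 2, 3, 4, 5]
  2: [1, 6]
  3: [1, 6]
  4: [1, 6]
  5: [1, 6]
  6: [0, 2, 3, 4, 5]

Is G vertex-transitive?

No

Automorphisms preserve degree, but G has vertices of degree 2 and vertices of degree 5; no automorphism maps one to the other, so G is not vertex-transitive.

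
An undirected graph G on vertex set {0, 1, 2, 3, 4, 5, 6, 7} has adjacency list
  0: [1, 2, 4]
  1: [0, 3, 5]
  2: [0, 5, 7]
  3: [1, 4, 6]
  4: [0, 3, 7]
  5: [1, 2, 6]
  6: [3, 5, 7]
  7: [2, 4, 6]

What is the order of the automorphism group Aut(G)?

G is 3-regular and bipartite on 2^3 = 8 vertices with girth 4; it is the hypercube graph Q_3. Aut(Q_3) consists of the signed permutations of the 3 coordinate axes: 3! permutations times 2^3 sign flips, so |Aut| = 2^3·3! = 48.

48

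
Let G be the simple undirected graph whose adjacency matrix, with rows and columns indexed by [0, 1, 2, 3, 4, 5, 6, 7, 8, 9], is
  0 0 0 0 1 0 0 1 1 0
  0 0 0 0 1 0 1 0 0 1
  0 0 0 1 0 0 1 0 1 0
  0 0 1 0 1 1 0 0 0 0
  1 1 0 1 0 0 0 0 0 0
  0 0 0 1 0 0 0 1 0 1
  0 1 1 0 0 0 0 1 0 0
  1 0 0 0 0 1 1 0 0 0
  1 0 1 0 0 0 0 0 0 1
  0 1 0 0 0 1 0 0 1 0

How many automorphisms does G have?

120

G is 3-regular on 10 vertices with no triangles and no 4-cycles (girth 5): this is the Petersen graph. It is a classical fact that the Petersen graph has automorphism group S_5 (order 120), arising from its description as the Kneser graph K(5,2).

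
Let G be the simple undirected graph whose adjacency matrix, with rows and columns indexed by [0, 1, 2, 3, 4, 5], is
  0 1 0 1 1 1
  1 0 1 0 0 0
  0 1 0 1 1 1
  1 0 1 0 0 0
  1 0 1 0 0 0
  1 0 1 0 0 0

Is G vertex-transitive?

Automorphisms preserve degree, but G has vertices of degree 2 and vertices of degree 4; no automorphism maps one to the other, so G is not vertex-transitive.

No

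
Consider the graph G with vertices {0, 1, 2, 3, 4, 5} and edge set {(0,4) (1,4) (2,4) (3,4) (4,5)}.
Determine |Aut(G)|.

120

Vertex 4 has degree 5 and every other vertex has degree 1, so G is the star K_{1,5} with centre 4. The 5 leaves are pairwise interchangeable while the centre is fixed, giving Aut(G) = S_5.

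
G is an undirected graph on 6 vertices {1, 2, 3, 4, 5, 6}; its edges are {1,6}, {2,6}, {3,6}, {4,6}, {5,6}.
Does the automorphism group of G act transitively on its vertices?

Vertex 6 is the only vertex of degree 5, so every automorphism fixes it; G is not vertex-transitive.

No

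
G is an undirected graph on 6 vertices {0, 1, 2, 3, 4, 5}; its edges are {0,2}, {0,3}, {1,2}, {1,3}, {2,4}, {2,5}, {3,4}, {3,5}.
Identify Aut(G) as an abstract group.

S_4 × S_2

The vertices split by degree into {2, 3} (degree 4) and {0, 1, 4, 5} (degree 2); every edge runs between the two parts, so G is the complete bipartite graph K_{2,4}. The parts have unequal sizes, so no automorphism swaps them; each part is permuted independently, giving S_4 × S_2 of order 4!·2! = 48.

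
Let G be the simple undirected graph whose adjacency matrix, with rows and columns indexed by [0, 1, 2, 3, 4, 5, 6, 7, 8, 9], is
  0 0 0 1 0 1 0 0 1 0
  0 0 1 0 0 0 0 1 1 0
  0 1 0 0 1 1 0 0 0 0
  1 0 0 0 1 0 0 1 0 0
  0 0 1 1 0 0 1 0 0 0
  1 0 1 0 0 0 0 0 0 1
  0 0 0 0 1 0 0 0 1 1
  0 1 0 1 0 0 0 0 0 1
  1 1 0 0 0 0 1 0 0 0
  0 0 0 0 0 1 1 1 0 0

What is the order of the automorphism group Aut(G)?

120

G is 3-regular on 10 vertices with no triangles and no 4-cycles (girth 5): this is the Petersen graph. It is a classical fact that the Petersen graph has automorphism group S_5 (order 120), arising from its description as the Kneser graph K(5,2).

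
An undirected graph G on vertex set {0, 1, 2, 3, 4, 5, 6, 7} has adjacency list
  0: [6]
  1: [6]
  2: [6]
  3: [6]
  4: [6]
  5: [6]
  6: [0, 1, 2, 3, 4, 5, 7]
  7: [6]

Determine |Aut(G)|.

5040

Vertex 6 has degree 7 and every other vertex has degree 1, so G is the star K_{1,7} with centre 6. The 7 leaves are pairwise interchangeable while the centre is fixed, giving Aut(G) = S_7.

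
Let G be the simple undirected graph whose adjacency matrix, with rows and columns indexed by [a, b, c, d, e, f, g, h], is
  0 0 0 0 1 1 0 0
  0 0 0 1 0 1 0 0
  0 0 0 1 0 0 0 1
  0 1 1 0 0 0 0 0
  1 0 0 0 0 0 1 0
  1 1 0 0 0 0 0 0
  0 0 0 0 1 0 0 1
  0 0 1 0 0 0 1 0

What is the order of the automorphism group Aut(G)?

G is 2-regular and connected on 8 vertices, i.e. the cycle C_8. C_8 has 8 rotations and 8 reflections, so Aut(C_8) ≅ D_8 of order 16.

16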